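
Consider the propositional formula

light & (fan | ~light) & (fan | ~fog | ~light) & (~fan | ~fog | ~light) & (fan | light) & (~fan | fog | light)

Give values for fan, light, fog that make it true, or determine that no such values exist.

Unit clause (light) forces light = True.
In (fan | ~light) only fan is left, so fan = True.
In (~fan | ~fog | ~light) only ~fog is left, so fog = False.
Check each clause:
  (light): light holds.
  (fan | ~light): fan holds.
  (fan | ~fog | ~light): fan holds.
  (~fan | ~fog | ~light): ~fog holds.
  (fan | light): fan holds.
  (~fan | fog | light): light holds.
All clauses satisfied.

fan=T; light=T; fog=F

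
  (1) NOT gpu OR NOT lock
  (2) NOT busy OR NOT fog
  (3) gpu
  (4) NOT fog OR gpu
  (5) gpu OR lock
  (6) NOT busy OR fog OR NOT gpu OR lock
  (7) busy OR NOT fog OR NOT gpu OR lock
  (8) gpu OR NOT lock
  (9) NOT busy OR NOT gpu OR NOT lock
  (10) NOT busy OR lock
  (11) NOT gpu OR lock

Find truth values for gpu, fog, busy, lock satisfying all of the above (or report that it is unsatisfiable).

Unsatisfiable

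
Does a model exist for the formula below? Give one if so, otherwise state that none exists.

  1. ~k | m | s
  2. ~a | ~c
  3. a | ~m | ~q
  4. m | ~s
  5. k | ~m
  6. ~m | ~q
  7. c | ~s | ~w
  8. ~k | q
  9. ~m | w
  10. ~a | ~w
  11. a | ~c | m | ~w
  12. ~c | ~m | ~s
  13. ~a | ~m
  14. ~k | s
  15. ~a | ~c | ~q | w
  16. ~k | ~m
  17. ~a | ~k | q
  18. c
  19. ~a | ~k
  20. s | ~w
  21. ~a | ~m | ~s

a=F; q=F; m=F; s=F; k=F; w=F; c=T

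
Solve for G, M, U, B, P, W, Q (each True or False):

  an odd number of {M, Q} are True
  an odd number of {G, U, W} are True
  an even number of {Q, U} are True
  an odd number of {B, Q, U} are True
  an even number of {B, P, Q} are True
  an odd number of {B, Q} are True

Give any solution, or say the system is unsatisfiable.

G = False, M = True, U = False, B = True, P = True, W = True, Q = False

{M, Q}: 1 true → odd ✓
{G, U, W}: 1 true → odd ✓
{Q, U}: 0 true → even ✓
{B, Q, U}: 1 true → odd ✓
{B, P, Q}: 2 true → even ✓
{B, Q}: 1 true → odd ✓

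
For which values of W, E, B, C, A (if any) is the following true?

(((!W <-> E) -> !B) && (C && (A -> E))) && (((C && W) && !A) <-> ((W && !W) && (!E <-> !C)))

W = False; E = False; B = False; C = True; A = False

  ((!W <-> E) -> !B) && (C && (A -> E)) = True
    (!W <-> E) -> !B = True
      !W <-> E = False
        !W = True
      !B = True
    C && (A -> E) = True
      A -> E = True
  ((C && W) && !A) <-> ((W && !W) && (!E <-> !C)) = True
    (C && W) && !A = False
      C && W = False
      !A = True
    (W && !W) && (!E <-> !C) = False
      W && !W = False
        !W = True
      !E <-> !C = False
        !E = True
        !C = False
Both conjuncts True, so the formula holds.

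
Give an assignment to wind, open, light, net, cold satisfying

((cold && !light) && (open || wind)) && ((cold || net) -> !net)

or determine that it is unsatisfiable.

wind = True; open = False; light = False; net = False; cold = True

  (cold && !light) && (open || wind) = True
    cold && !light = True
      !light = True
    open || wind = True
  (cold || net) -> !net = True
    cold || net = True
    !net = True
Both conjuncts True, so the formula holds.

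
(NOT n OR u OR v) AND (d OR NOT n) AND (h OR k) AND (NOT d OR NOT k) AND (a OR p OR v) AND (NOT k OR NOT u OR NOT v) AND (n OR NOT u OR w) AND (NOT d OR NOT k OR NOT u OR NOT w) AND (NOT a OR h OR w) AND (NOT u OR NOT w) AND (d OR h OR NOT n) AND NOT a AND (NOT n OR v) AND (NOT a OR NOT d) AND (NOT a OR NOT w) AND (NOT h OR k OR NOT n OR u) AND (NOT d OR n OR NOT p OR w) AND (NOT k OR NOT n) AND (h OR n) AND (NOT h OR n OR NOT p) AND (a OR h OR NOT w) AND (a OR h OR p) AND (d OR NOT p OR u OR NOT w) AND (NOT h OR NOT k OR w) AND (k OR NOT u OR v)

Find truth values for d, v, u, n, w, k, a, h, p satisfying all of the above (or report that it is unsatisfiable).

Unit clause (NOT a) forces a = False.
Set d = True.
  then (NOT d OR NOT k) forces k = False.
  then (h OR k) forces h = True.
Try v = False:
  (a OR p OR v) forces p = True.
  (NOT n OR v) forces n = False.
  clause (NOT h OR n OR NOT p) is falsified — backtrack.
So v = True.
Set u = False.
  then (NOT h OR k OR NOT n OR u) forces n = False.
  then (NOT h OR n OR NOT p) forces p = False.
Set w = False.
All clauses satisfied.

d = True, v = True, u = False, n = False, w = False, k = False, a = False, h = True, p = False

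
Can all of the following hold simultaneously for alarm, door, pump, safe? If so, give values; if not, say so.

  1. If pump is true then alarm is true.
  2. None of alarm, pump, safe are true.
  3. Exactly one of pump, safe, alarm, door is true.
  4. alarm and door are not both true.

alarm=F; door=T; pump=F; safe=F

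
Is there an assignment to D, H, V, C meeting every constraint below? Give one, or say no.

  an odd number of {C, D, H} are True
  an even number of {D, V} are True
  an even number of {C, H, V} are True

Unsatisfiable — no assignment works.

Adding constraints 1, 2, 3 mod 2: every variable appears an even number of times on the left, so the left side is 0.
But the right sides sum to 1 (mod 2). 0 ≠ 1 — the system is inconsistent.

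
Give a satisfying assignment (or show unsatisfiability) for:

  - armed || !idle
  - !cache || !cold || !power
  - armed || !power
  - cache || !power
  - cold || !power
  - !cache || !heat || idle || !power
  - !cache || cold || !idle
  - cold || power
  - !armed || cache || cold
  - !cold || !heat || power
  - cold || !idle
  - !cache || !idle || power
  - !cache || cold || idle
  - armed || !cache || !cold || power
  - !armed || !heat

Set cold = True.
Set cache = False.
  then (cache || !power) forces power = False.
  then (!cold || !heat || power) forces heat = False.
Set armed = False.
  then (armed || !idle) forces idle = False.
All clauses satisfied.

cold = True; cache = False; power = False; heat = False; armed = False; idle = False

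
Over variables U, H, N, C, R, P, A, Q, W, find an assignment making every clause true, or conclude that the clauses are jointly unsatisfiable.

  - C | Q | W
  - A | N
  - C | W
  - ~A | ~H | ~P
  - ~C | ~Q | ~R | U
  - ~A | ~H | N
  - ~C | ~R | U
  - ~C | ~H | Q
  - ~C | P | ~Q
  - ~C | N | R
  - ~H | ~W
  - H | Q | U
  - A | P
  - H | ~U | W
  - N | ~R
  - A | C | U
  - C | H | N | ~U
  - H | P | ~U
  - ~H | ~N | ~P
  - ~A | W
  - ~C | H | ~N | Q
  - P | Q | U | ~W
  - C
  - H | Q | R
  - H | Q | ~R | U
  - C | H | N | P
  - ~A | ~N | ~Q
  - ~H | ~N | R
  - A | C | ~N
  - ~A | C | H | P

Unit clause (C) forces C = True.
Set U = False.
  then (~C | ~R | U) forces R = False.
  then (~C | N | R) forces N = True.
  then (~H | ~N | R) forces H = False.
  then (H | Q | U) forces Q = True.
  then (~A | ~N | ~Q) forces A = False.
  then (~C | P | ~Q) forces P = True.
Set W = False.
All clauses satisfied.

U: False, H: False, N: True, C: True, R: False, P: True, A: False, Q: True, W: False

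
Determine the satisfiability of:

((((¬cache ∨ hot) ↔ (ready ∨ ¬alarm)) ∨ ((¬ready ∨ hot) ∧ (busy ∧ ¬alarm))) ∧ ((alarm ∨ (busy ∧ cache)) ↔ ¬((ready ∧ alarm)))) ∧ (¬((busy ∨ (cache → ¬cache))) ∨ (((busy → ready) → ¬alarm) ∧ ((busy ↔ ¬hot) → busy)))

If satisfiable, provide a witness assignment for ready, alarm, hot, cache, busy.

ready = True, alarm = False, hot = True, cache = True, busy = True

  (((¬cache ∨ hot) ↔ (ready ∨ ¬alarm)) ∨ ((¬ready ∨ hot) ∧ (busy ∧ ¬alarm))) ∧ ((alarm ∨ (busy ∧ cache)) ↔ ¬((ready ∧ alarm))) = True
    ((¬cache ∨ hot) ↔ (ready ∨ ¬alarm)) ∨ ((¬ready ∨ hot) ∧ (busy ∧ ¬alarm)) = True
      (¬cache ∨ hot) ↔ (ready ∨ ¬alarm) = True
        ¬cache ∨ hot = True
          ¬cache = False
        ready ∨ ¬alarm = True
          ¬alarm = True
      (¬ready ∨ hot) ∧ (busy ∧ ¬alarm) = True
        ¬ready ∨ hot = True
          ¬ready = False
        busy ∧ ¬alarm = True
          ¬alarm = True
    (alarm ∨ (busy ∧ cache)) ↔ ¬((ready ∧ alarm)) = True
      alarm ∨ (busy ∧ cache) = True
        busy ∧ cache = True
      ¬((ready ∧ alarm)) = True
        ready ∧ alarm = False
  ¬((busy ∨ (cache → ¬cache))) ∨ (((busy → ready) → ¬alarm) ∧ ((busy ↔ ¬hot) → busy)) = True
    ¬((busy ∨ (cache → ¬cache))) = False
      busy ∨ (cache → ¬cache) = True
        cache → ¬cache = False
          ¬cache = False
    ((busy → ready) → ¬alarm) ∧ ((busy ↔ ¬hot) → busy) = True
      (busy → ready) → ¬alarm = True
        busy → ready = True
        ¬alarm = True
      (busy ↔ ¬hot) → busy = True
        busy ↔ ¬hot = False
          ¬hot = False
Both conjuncts True, so the formula holds.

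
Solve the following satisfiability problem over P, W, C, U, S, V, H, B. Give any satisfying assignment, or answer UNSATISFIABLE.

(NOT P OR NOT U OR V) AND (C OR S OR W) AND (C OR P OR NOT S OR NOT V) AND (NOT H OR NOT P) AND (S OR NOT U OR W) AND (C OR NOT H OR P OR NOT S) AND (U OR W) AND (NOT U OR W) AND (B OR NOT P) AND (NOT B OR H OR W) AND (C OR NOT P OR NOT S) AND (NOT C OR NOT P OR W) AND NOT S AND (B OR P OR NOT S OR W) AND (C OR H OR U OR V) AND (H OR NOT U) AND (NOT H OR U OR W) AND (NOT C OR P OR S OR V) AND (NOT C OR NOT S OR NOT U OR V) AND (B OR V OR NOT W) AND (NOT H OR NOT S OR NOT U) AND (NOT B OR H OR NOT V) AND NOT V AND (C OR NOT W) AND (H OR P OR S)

P = True, W = True, C = True, U = False, S = False, V = False, H = False, B = True

Unit clause (NOT S) forces S = False.
Unit clause (NOT V) forces V = False.
Try P = False:
  (NOT C OR P OR S OR V) forces C = False.
  (C OR S OR W) forces W = True.
  clause (C OR NOT W) is falsified — backtrack.
So P = True.
  then (NOT P OR NOT U OR V) forces U = False.
  then (NOT H OR NOT P) forces H = False.
  then (U OR W) forces W = True.
  then (B OR NOT P) forces B = True.
  then (C OR H OR U OR V) forces C = True.
All clauses satisfied.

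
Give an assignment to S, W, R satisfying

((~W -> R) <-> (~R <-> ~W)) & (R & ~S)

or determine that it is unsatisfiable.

S = False, W = True, R = True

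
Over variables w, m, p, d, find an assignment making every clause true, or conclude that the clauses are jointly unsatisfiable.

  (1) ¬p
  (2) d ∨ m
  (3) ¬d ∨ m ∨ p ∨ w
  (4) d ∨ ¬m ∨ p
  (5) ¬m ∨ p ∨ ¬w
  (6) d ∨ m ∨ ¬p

w=F; m=T; p=F; d=T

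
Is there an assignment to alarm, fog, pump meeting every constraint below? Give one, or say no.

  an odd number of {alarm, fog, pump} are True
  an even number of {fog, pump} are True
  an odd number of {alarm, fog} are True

alarm=T; fog=F; pump=F

{alarm, fog, pump}: 1 true → odd ✓
{fog, pump}: 0 true → even ✓
{alarm, fog}: 1 true → odd ✓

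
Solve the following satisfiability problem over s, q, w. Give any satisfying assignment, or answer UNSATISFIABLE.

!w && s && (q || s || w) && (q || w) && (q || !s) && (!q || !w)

s = True; q = True; w = False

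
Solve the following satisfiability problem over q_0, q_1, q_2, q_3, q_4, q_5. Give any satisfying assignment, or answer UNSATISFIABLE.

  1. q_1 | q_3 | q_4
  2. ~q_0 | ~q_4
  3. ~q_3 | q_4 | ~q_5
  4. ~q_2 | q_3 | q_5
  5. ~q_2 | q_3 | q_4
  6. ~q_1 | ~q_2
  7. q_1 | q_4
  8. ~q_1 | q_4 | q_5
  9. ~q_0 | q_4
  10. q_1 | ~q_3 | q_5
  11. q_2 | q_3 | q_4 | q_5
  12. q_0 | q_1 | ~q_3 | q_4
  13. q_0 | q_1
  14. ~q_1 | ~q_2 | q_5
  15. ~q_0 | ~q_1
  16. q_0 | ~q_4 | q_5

Try q_0 = True:
  (~q_0 | ~q_4) forces q_4 = False.
  clause (~q_0 | q_4) is falsified — backtrack.
So q_0 = False.
  then (q_0 | q_1) forces q_1 = True.
  then (~q_1 | ~q_2) forces q_2 = False.
Set q_3 = True.
Set q_4 = True.
  then (q_0 | ~q_4 | q_5) forces q_5 = True.
All clauses satisfied.

q_0=F, q_1=T, q_2=F, q_3=T, q_4=T, q_5=T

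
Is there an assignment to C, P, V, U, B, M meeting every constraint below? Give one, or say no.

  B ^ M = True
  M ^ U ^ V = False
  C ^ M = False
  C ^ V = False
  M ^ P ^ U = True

C = False, P = True, V = False, U = False, B = True, M = False

B ^ M = T ^ F = True ✓
M ^ U ^ V = F ^ F ^ F = False ✓
C ^ M = F ^ F = False ✓
C ^ V = F ^ F = False ✓
M ^ P ^ U = F ^ T ^ F = True ✓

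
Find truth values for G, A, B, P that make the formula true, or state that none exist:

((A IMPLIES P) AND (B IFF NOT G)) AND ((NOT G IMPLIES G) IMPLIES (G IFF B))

G = False; A = False; B = True; P = True

  (A IMPLIES P) AND (B IFF NOT G) = True
    A IMPLIES P = True
    B IFF NOT G = True
      NOT G = True
  (NOT G IMPLIES G) IMPLIES (G IFF B) = True
    NOT G IMPLIES G = False
      NOT G = True
    G IFF B = False
Both conjuncts True, so the formula holds.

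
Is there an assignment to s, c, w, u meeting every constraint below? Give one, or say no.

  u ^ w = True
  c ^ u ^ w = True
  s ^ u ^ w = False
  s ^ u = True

s = True; c = False; w = True; u = False

u ^ w = F ^ T = True ✓
c ^ u ^ w = F ^ F ^ T = True ✓
s ^ u ^ w = T ^ F ^ T = False ✓
s ^ u = T ^ F = True ✓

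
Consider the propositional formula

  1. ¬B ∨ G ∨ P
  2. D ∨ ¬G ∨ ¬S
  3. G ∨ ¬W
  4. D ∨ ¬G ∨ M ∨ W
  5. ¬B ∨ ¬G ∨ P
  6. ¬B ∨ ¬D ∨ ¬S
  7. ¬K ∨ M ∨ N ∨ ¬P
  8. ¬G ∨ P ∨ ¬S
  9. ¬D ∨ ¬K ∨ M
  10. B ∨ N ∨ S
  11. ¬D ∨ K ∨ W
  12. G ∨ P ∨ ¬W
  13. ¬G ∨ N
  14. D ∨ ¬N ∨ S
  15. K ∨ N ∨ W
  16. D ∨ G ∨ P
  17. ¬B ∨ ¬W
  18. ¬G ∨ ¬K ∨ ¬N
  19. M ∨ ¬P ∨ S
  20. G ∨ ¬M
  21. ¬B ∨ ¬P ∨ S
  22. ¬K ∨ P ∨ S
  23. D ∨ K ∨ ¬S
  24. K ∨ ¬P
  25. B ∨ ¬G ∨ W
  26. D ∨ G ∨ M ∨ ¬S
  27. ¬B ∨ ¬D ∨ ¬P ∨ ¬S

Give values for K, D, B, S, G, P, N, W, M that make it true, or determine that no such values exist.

K = False, D = True, B = False, S = False, G = True, P = False, N = True, W = True, M = False

Set K = False.
  then (K ∨ ¬P) forces P = False.
Try D = False:
  (D ∨ G ∨ P) forces G = True.
  (D ∨ ¬G ∨ ¬S) forces S = False.
  (¬B ∨ ¬G ∨ P) forces B = False.
  (B ∨ N ∨ S) forces N = True.
  clause (D ∨ ¬N ∨ S) is falsified — backtrack.
So D = True.
  then (¬D ∨ K ∨ W) forces W = True.
  then (G ∨ P ∨ ¬W) forces G = True.
  then (¬G ∨ N) forces N = True.
  then (¬B ∨ ¬W) forces B = False.
  then (¬G ∨ P ∨ ¬S) forces S = False.
Set M = False.
All clauses satisfied.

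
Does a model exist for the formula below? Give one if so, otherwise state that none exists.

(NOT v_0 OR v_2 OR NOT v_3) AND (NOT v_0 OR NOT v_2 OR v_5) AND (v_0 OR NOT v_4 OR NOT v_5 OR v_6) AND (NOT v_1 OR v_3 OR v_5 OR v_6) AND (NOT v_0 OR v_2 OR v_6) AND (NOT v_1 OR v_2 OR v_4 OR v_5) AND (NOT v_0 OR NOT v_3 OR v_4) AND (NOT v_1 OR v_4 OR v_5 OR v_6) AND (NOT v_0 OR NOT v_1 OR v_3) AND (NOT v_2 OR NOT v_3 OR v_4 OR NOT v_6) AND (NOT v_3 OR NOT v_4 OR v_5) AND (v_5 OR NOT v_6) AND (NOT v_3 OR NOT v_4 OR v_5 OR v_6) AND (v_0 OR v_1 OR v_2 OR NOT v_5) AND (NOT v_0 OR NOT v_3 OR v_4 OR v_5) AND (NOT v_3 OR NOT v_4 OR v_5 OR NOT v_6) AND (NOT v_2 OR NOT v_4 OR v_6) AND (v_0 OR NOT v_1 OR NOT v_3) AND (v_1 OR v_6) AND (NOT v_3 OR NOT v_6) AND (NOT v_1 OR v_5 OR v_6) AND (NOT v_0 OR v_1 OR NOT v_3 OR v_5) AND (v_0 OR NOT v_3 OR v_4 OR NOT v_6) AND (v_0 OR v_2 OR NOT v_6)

Set v_0 = True.
Set v_1 = False.
  then (v_1 OR v_6) forces v_6 = True.
  then (NOT v_3 OR NOT v_6) forces v_3 = False.
  then (v_5 OR NOT v_6) forces v_5 = True.
Set v_2 = False.
Set v_4 = True.
All clauses satisfied.

v_0: True; v_1: False; v_2: False; v_3: False; v_4: True; v_5: True; v_6: True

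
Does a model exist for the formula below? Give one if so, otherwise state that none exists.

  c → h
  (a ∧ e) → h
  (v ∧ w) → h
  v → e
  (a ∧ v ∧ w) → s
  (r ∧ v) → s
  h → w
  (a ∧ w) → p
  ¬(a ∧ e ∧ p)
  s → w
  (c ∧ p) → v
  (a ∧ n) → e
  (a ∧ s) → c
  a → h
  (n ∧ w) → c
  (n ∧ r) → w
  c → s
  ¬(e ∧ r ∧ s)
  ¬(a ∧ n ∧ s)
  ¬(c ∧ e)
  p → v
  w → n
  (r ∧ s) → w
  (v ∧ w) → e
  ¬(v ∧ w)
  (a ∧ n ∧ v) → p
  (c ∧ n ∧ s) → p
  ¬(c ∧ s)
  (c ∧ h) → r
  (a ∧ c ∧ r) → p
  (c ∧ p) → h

v: False, e: False, r: False, h: False, n: True, c: False, p: False, s: False, a: False, w: False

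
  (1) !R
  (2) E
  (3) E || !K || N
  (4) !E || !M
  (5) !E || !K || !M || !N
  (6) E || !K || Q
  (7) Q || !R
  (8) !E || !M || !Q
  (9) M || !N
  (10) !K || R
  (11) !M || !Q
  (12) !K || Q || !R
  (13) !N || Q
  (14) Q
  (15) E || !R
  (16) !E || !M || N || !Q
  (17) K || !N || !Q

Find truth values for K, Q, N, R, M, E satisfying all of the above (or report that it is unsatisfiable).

K: False; Q: True; N: False; R: False; M: False; E: True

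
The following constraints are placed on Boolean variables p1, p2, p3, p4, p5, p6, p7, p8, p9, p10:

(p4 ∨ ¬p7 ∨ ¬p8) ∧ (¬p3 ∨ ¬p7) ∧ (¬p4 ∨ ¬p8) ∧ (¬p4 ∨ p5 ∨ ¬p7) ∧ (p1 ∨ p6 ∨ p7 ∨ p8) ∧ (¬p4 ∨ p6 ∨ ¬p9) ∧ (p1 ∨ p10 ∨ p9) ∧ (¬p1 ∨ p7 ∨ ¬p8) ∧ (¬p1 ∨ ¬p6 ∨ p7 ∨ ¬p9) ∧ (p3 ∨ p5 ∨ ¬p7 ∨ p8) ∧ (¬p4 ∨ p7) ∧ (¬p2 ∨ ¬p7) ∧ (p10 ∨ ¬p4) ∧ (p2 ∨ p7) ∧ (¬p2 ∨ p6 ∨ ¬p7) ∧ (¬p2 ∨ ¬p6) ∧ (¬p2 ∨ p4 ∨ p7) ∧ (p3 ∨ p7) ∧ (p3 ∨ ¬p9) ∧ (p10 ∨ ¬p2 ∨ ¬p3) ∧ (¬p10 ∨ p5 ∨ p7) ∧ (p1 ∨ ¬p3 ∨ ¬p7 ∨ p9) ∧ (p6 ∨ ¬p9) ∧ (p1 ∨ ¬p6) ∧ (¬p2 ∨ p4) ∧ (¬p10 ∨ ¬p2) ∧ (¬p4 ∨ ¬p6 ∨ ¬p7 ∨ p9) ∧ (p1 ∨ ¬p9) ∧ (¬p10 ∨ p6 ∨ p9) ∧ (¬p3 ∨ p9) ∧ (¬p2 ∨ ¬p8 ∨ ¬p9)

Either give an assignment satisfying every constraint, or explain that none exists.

p1=T, p2=F, p3=F, p4=F, p5=T, p6=F, p7=T, p8=F, p9=F, p10=F

Try p1 = False:
  (p1 ∨ ¬p6) forces p6 = False.
  (p6 ∨ ¬p9) forces p9 = False.
  (p1 ∨ p10 ∨ p9) forces p10 = True.
  clause (¬p10 ∨ p6 ∨ p9) is falsified — backtrack.
So p1 = True.
Set p2 = False.
  then (p2 ∨ p7) forces p7 = True.
  then (¬p3 ∨ ¬p7) forces p3 = False.
  then (p3 ∨ ¬p9) forces p9 = False.
Set p4 = False.
  then (p4 ∨ ¬p7 ∨ ¬p8) forces p8 = False.
  then (p3 ∨ p5 ∨ ¬p7 ∨ p8) forces p5 = True.
Set p6 = False.
  then (¬p10 ∨ p6 ∨ p9) forces p10 = False.
All clauses satisfied.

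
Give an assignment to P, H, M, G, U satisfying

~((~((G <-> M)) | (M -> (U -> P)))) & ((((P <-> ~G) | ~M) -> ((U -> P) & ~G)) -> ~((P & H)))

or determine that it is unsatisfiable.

P = False; H = True; M = True; G = True; U = True

  ~((~((G <-> M)) | (M -> (U -> P)))) = True
    ~((G <-> M)) | (M -> (U -> P)) = False
      ~((G <-> M)) = False
        G <-> M = True
      M -> (U -> P) = False
        U -> P = False
  (((P <-> ~G) | ~M) -> ((U -> P) & ~G)) -> ~((P & H)) = True
    ((P <-> ~G) | ~M) -> ((U -> P) & ~G) = False
      (P <-> ~G) | ~M = True
        P <-> ~G = True
          ~G = False
        ~M = False
      (U -> P) & ~G = False
        U -> P = False
        ~G = False
    ~((P & H)) = True
      P & H = False
Both conjuncts True, so the formula holds.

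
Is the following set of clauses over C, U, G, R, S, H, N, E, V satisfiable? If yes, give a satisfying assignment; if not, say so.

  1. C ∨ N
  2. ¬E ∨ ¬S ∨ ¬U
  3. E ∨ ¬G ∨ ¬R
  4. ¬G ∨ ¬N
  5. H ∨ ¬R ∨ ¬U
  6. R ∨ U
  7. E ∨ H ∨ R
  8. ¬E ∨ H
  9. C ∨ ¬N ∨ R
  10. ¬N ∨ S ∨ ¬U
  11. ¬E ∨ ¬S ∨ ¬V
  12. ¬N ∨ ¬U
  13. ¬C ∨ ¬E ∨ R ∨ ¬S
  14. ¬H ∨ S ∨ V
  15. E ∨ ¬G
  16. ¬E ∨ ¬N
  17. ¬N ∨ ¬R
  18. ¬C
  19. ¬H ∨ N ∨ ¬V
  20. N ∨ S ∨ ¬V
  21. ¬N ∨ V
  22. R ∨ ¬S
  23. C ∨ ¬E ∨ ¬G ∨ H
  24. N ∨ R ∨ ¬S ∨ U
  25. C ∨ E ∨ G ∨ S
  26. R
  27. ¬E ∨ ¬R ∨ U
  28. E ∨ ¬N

Unsatisfiable — no assignment works.

Case R = True:
  (¬N ∨ ¬R) forces N = False.
  (C ∨ N) forces C = True.
  Clause (¬C) is falsified — contradiction.
Case R = False:
  Clause (R) is falsified — contradiction.
Both cases fail, so the formula is unsatisfiable.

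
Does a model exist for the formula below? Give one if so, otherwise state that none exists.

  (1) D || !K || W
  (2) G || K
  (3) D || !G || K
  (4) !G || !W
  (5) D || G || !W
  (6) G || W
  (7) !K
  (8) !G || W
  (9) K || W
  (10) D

The formula is unsatisfiable.

Case G = True:
  (!G || !W) forces W = False.
  Clause (!G || W) is falsified — contradiction.
Case G = False:
  (G || K) forces K = True.
  Clause (!K) is falsified — contradiction.
Both cases fail, so the formula is unsatisfiable.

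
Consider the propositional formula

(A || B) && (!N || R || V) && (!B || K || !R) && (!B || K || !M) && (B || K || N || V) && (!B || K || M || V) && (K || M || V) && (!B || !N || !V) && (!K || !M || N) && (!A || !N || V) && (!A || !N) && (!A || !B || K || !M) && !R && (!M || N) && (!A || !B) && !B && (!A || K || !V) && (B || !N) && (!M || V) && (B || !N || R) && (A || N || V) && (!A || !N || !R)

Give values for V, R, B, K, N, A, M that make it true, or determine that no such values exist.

V=F, R=F, B=F, K=T, N=F, A=T, M=F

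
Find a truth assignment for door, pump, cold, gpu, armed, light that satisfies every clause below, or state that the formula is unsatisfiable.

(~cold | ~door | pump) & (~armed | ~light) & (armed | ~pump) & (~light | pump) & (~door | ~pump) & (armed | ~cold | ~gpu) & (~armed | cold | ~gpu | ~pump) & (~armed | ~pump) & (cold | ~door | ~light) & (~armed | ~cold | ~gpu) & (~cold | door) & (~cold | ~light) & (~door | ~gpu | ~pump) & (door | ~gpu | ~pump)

Set door = False.
  then (~cold | door) forces cold = False.
Try pump = True:
  (armed | ~pump) forces armed = True.
  clause (~armed | ~pump) is falsified — backtrack.
So pump = False.
  then (~light | pump) forces light = False.
Set gpu = False.
Set armed = False.
All clauses satisfied.

door=F; pump=F; cold=F; gpu=F; armed=F; light=F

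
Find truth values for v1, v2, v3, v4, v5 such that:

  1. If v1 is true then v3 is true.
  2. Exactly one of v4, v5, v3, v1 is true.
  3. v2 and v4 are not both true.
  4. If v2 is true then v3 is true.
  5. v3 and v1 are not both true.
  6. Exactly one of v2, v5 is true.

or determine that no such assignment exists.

v1=F, v2=T, v3=T, v4=F, v5=F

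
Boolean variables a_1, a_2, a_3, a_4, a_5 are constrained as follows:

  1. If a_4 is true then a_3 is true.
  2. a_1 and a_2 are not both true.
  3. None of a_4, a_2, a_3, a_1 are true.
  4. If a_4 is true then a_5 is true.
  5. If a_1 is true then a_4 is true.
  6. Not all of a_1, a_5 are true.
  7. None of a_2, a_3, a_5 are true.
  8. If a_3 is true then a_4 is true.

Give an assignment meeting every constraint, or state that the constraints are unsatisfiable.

a_1 = False, a_2 = False, a_3 = False, a_4 = False, a_5 = False

  (1) a_4=F ⇒ a_3: vacuous ✓
  (2) a_1=F, a_2=F — not both ✓
  (3) {a_4, a_2, a_3, a_1}: 0 true — none ✓
  (4) a_4=F ⇒ a_5: vacuous ✓
  (5) a_1=F ⇒ a_4: vacuous ✓
  (6) {a_1, a_5}: 0/2 true — not all ✓
  (7) {a_2, a_3, a_5}: 0 true — none ✓
  (8) a_3=F ⇒ a_4: vacuous ✓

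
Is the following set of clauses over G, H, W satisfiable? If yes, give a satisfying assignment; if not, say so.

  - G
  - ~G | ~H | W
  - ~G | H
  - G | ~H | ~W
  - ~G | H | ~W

Unit clause (G) forces G = True.
In (~G | H) only H is left, so H = True.
In (~G | ~H | W) only W is left, so W = True.
Check each clause:
  (G): G holds.
  (~G | ~H | W): W holds.
  (~G | H): H holds.
  (G | ~H | ~W): G holds.
  (~G | H | ~W): H holds.
All clauses satisfied.

G = True, H = True, W = True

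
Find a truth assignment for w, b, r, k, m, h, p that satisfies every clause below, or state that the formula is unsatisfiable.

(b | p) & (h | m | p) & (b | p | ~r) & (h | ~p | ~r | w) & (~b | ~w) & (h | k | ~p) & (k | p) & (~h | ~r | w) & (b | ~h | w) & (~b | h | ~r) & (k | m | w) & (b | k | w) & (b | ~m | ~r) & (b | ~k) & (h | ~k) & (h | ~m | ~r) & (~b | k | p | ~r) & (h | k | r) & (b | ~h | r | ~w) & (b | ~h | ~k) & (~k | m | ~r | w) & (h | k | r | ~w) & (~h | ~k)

Set w = True.
  then (~b | ~w) forces b = False.
  then (b | ~k) forces k = False.
  then (b | p) forces p = True.
  then (h | k | ~p) forces h = True.
  then (b | ~h | r | ~w) forces r = True.
  then (b | ~m | ~r) forces m = False.
All clauses satisfied.

w=T; b=F; r=T; k=F; m=F; h=T; p=T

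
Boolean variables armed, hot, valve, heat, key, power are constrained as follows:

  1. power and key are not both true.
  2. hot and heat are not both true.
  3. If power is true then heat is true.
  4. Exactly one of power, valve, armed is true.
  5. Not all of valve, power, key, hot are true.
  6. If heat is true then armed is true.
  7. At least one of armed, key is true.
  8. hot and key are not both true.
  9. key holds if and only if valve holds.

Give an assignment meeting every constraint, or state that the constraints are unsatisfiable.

armed = True, hot = False, valve = False, heat = False, key = False, power = False

  (1) power=F, key=F — not both ✓
  (2) hot=F, heat=F — not both ✓
  (3) power=F ⇒ heat: vacuous ✓
  (4) {power, valve, armed}: 1 true — exactly one ✓
  (5) {valve, power, key, hot}: 0/4 true — not all ✓
  (6) heat=F ⇒ armed: vacuous ✓
  (7) {armed, key}: 1 true — at least one ✓
  (8) hot=F, key=F — not both ✓
  (9) key=F, valve=F — same ✓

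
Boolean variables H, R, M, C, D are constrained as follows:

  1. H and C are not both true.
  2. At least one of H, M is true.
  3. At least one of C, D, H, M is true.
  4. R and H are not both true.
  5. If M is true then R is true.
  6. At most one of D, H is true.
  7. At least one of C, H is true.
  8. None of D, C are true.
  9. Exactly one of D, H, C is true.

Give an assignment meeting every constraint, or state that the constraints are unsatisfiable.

H: True; R: False; M: False; C: False; D: False

  (1) H=T, C=F — not both ✓
  (2) {H, M}: 1 true — at least one ✓
  (3) {C, D, H, M}: 1 true — at least one ✓
  (4) R=F, H=T — not both ✓
  (5) M=F ⇒ R: vacuous ✓
  (6) {D, H}: 1 true — at most one ✓
  (7) {C, H}: 1 true — at least one ✓
  (8) {D, C}: 0 true — none ✓
  (9) {D, H, C}: 1 true — exactly one ✓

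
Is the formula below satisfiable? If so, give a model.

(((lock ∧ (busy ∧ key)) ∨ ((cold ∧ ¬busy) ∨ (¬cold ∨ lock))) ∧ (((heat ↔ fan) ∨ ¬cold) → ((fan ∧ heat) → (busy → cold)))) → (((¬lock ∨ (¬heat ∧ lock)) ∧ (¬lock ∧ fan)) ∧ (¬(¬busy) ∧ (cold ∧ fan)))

heat = False, key = True, cold = True, lock = False, fan = False, busy = True

  (((lock ∧ (busy ∧ key)) ∨ ((cold ∧ ¬busy) ∨ (¬cold ∨ lock))) ∧ (((heat ↔ fan) ∨ ¬cold) → ((fan ∧ heat) → (busy → cold)))) → (((¬lock ∨ (¬heat ∧ lock)) ∧ (¬lock ∧ fan)) ∧ (¬(¬busy) ∧ (cold ∧ fan))) = True
    ((lock ∧ (busy ∧ key)) ∨ ((cold ∧ ¬busy) ∨ (¬cold ∨ lock))) ∧ (((heat ↔ fan) ∨ ¬cold) → ((fan ∧ heat) → (busy → cold))) = False
      (lock ∧ (busy ∧ key)) ∨ ((cold ∧ ¬busy) ∨ (¬cold ∨ lock)) = False
        lock ∧ (busy ∧ key) = False
          busy ∧ key = True
        (cold ∧ ¬busy) ∨ (¬cold ∨ lock) = False
          cold ∧ ¬busy = False
            ¬busy = False
          ¬cold ∨ lock = False
            ¬cold = False
      ((heat ↔ fan) ∨ ¬cold) → ((fan ∧ heat) → (busy → cold)) = True
        (heat ↔ fan) ∨ ¬cold = True
          heat ↔ fan = True
          ¬cold = False
        (fan ∧ heat) → (busy → cold) = True
          fan ∧ heat = False
          busy → cold = True
    ((¬lock ∨ (¬heat ∧ lock)) ∧ (¬lock ∧ fan)) ∧ (¬(¬busy) ∧ (cold ∧ fan)) = False
      (¬lock ∨ (¬heat ∧ lock)) ∧ (¬lock ∧ fan) = False
        ¬lock ∨ (¬heat ∧ lock) = True
          ¬lock = True
          ¬heat ∧ lock = False
            ¬heat = True
        ¬lock ∧ fan = False
          ¬lock = True
      ¬(¬busy) ∧ (cold ∧ fan) = False
        ¬(¬busy) = True
          ¬busy = False
        cold ∧ fan = False
The formula evaluates to True.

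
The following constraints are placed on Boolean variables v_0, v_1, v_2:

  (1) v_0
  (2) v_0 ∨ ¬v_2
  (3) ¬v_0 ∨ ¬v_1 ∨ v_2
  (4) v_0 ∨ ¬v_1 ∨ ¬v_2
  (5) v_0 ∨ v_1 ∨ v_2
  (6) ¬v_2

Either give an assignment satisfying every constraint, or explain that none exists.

Unit clause (v_0) forces v_0 = True.
Unit clause (¬v_2) forces v_2 = False.
In (¬v_0 ∨ ¬v_1 ∨ v_2) only ¬v_1 is left, so v_1 = False.
Check each clause:
  (v_0): v_0 holds.
  (v_0 ∨ ¬v_2): v_0 holds.
  (¬v_0 ∨ ¬v_1 ∨ v_2): ¬v_1 holds.
  (v_0 ∨ ¬v_1 ∨ ¬v_2): v_0 holds.
  (v_0 ∨ v_1 ∨ v_2): v_0 holds.
  (¬v_2): ¬v_2 holds.
All clauses satisfied.

v_0=T, v_1=F, v_2=F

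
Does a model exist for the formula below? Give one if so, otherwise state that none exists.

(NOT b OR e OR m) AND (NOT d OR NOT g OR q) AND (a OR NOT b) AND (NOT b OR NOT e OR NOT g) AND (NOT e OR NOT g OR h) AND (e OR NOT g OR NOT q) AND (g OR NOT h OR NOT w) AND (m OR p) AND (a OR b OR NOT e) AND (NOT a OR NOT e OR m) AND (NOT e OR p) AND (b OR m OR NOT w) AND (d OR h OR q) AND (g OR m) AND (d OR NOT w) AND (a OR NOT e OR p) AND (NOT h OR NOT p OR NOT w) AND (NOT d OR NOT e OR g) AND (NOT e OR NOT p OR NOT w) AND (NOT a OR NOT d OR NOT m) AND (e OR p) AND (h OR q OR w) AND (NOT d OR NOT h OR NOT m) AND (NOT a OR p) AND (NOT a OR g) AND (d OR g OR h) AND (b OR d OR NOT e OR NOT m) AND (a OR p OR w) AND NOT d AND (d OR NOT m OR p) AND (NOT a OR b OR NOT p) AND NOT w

Unit clause (NOT d) forces d = False.
Unit clause (NOT w) forces w = False.
Set m = True.
  then (d OR NOT m OR p) forces p = True.
Set a = False.
  then (a OR NOT b) forces b = False.
  then (a OR b OR NOT e) forces e = False.
Try h = False:
  (d OR h OR q) forces q = True.
  (e OR NOT g OR NOT q) forces g = False.
  clause (d OR g OR h) is falsified — backtrack.
So h = True.
Set g = False.
Set q = False.
All clauses satisfied.

w = False; m = True; a = False; h = True; p = True; e = False; d = False; b = False; g = False; q = False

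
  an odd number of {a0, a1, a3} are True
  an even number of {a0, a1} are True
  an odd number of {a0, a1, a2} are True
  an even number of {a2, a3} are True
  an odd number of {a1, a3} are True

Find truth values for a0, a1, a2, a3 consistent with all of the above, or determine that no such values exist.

a0=F, a1=F, a2=T, a3=T

{a0, a1, a3}: 1 true → odd ✓
{a0, a1}: 0 true → even ✓
{a0, a1, a2}: 1 true → odd ✓
{a2, a3}: 2 true → even ✓
{a1, a3}: 1 true → odd ✓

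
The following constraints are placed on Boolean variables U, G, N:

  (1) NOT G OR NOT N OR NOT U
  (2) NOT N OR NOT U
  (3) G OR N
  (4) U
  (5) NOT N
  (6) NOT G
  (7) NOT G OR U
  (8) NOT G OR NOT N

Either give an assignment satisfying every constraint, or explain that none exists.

Case G = True:
  Clause (NOT G) is falsified — contradiction.
Case G = False:
  (G OR N) forces N = True.
  Clause (NOT N) is falsified — contradiction.
Both cases fail, so the formula is unsatisfiable.

The formula is unsatisfiable.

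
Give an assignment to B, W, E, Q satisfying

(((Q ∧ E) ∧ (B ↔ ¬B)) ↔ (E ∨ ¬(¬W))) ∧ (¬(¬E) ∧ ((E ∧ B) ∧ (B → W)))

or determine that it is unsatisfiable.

Unsatisfiable

Case E = True: the formula simplifies to (Q ∧ (B ↔ ¬B)) ∧ (B ∧ (B → W)).
  B = True: the conjunct B ↔ ¬B becomes True ↔ ¬True = False.
  B = False: the conjunct B ↔ ¬B becomes False ↔ ¬False = False.
Case E = False: the conjunct ¬(¬E) becomes ¬(¬False) = False.
Both cases fail — unsatisfiable.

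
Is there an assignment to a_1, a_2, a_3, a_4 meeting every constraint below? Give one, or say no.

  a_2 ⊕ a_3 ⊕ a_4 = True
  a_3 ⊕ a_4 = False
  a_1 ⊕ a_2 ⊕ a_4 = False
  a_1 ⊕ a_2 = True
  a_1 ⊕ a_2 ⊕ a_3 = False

a_1 = False, a_2 = True, a_3 = True, a_4 = True

a_2 ⊕ a_3 ⊕ a_4 = T ⊕ T ⊕ T = True ✓
a_3 ⊕ a_4 = T ⊕ T = False ✓
a_1 ⊕ a_2 ⊕ a_4 = F ⊕ T ⊕ T = False ✓
a_1 ⊕ a_2 = F ⊕ T = True ✓
a_1 ⊕ a_2 ⊕ a_3 = F ⊕ T ⊕ T = False ✓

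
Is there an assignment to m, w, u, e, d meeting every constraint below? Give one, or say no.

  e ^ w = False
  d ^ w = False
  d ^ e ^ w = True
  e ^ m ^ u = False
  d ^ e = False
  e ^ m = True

m: False, w: True, u: True, e: True, d: True

e ^ w = T ^ T = False ✓
d ^ w = T ^ T = False ✓
d ^ e ^ w = T ^ T ^ T = True ✓
e ^ m ^ u = T ^ F ^ T = False ✓
d ^ e = T ^ T = False ✓
e ^ m = T ^ F = True ✓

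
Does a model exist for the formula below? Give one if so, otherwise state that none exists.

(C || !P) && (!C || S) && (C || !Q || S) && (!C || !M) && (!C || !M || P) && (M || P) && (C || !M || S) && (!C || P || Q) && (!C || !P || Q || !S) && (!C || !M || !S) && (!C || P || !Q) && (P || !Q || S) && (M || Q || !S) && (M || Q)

Q=T, M=F, S=T, C=T, P=T

Set Q = True.
Set M = False.
  then (M || P) forces P = True.
  then (C || !P) forces C = True.
  then (!C || S) forces S = True.
All clauses satisfied.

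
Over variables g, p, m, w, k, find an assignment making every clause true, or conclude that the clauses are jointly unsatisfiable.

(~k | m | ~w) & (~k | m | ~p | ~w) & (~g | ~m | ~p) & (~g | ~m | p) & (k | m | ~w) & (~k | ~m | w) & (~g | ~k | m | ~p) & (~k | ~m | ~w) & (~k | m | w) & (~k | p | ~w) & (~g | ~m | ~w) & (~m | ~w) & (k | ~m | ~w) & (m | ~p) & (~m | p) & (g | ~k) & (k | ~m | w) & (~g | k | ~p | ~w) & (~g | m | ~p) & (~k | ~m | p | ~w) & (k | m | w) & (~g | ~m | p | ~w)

Unsatisfiable — no assignment works.

Case w = True:
  (~m | ~w) forces m = False.
  (~k | m | ~w) forces k = False.
  Clause (k | m | ~w) is falsified — contradiction.
Case w = False:
  If m = True:
    (~k | ~m | w) forces k = False.
    clause (k | ~m | w) is falsified.
  If m = False:
    (~k | m | w) forces k = False.
    clause (k | m | w) is falsified.
  Every sub-case reaches a contradiction.
Both cases fail, so the formula is unsatisfiable.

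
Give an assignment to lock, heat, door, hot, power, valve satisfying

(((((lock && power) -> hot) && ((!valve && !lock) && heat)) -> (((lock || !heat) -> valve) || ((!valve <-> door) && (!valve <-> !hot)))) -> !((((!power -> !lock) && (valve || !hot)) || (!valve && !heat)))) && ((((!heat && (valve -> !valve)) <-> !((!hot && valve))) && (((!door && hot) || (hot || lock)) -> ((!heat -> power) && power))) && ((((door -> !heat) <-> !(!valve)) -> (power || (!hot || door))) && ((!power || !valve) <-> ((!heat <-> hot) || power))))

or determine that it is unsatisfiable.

Case valve = True: the formula simplifies to !((!power -> !lock)) && ((!hot && (((!door && hot) || (hot || lock)) -> ((!heat -> power) && power))) && (((door -> !heat) -> (power || (!hot || door))) && (!power <-> ((!heat <-> hot) || power)))).
  hot = True: the conjunct !hot is False.
  hot = False: simplifies to !((!power -> !lock)) && ((lock -> ((!heat -> power) && power)) && (!power <-> (heat || power))).
    power = True: the conjunct !((!power -> !lock)) becomes !((False -> !lock)) = False.
    power = False: simplifies to !(!lock) && (!lock && heat).
      lock = True: the conjunct !lock is False.
      lock = False: the conjunct !(!lock) becomes !(!False) = False.
Case valve = False: the formula simplifies to (((((lock && power) -> hot) && (!lock && heat)) -> (!((lock || !heat)) || (door && !hot))) -> !((((!power -> !lock) && !hot) || !heat))) && ((!heat && (((!door && hot) || (hot || lock)) -> ((!heat -> power) && power))) && ((!((door -> !heat)) -> (power || (!hot || door))) && ((!heat <-> hot) || power))).
  heat = True: the conjunct !heat is False.
  heat = False: the conjunct ((((lock && power) -> hot) && (!lock && heat)) -> (!((lock || !heat)) || (door && !hot))) -> !((((!power -> !lock) && !hot) || !heat)) becomes (False -> (door && !hot)) -> !True = False.
Both cases fail — unsatisfiable.

The formula is unsatisfiable.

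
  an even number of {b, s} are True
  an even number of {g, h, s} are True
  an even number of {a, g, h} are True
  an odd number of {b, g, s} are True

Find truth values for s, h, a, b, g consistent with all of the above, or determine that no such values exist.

s = True, h = False, a = True, b = True, g = True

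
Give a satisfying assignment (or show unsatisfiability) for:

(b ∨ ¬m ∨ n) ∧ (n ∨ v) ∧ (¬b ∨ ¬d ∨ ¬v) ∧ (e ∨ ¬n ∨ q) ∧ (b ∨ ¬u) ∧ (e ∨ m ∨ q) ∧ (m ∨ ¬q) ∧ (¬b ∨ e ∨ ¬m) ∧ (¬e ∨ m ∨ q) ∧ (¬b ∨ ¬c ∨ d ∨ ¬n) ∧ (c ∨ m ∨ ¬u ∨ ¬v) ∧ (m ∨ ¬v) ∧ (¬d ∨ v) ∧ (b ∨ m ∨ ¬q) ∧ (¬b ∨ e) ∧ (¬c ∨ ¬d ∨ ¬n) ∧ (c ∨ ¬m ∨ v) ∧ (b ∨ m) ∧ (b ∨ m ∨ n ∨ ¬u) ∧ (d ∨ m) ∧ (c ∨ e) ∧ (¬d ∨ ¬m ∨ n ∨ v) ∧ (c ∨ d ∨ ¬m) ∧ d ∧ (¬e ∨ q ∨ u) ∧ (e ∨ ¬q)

Unit clause (d) forces d = True.
In (¬d ∨ v) only v is left, so v = True.
In (¬b ∨ ¬d ∨ ¬v) only ¬b is left, so b = False.
In (b ∨ ¬u) only ¬u is left, so u = False.
In (m ∨ ¬v) only m is left, so m = True.
In (b ∨ ¬m ∨ n) only n is left, so n = True.
In (¬c ∨ ¬d ∨ ¬n) only ¬c is left, so c = False.
In (c ∨ e) only e is left, so e = True.
In (¬e ∨ q ∨ u) only q is left, so q = True.
All clauses satisfied.

e=T, v=T, n=T, d=T, u=F, q=T, m=T, b=F, c=F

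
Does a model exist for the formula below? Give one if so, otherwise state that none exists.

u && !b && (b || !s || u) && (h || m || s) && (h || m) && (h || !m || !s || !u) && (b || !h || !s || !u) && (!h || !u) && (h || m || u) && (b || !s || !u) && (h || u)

u = True; h = False; s = False; b = False; m = True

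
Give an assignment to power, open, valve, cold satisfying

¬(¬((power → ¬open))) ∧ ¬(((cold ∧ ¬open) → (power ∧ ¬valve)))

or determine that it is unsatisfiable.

power = False; open = False; valve = False; cold = True

  ¬(¬((power → ¬open))) = True
    ¬((power → ¬open)) = False
      power → ¬open = True
        ¬open = True
  ¬(((cold ∧ ¬open) → (power ∧ ¬valve))) = True
    (cold ∧ ¬open) → (power ∧ ¬valve) = False
      cold ∧ ¬open = True
        ¬open = True
      power ∧ ¬valve = False
        ¬valve = True
Both conjuncts True, so the formula holds.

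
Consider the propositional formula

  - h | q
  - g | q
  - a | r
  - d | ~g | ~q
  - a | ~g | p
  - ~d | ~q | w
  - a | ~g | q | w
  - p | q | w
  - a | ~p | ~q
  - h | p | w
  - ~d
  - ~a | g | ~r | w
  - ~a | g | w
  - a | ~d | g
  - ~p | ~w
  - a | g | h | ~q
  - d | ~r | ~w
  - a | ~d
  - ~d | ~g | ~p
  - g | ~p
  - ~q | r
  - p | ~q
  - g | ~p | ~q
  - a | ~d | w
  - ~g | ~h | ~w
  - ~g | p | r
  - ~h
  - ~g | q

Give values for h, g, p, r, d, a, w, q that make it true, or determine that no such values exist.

Case q = True:
  (~d) forces d = False.
  (d | ~g | ~q) forces g = False.
  (g | ~p) forces p = False.
  Clause (p | ~q) is falsified — contradiction.
Case q = False:
  (h | q) forces h = True.
  Clause (~h) is falsified — contradiction.
Both cases fail, so the formula is unsatisfiable.

Unsatisfiable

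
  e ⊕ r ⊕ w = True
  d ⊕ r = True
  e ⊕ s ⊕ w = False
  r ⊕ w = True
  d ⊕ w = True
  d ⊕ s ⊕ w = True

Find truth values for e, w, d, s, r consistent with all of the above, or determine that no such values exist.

Unsatisfiable — no assignment works.

Adding constraints 2, 4, 5 mod 2: every variable appears an even number of times on the left, so the left side is 0.
But the right sides sum to 1 (mod 2). 0 ≠ 1 — the system is inconsistent.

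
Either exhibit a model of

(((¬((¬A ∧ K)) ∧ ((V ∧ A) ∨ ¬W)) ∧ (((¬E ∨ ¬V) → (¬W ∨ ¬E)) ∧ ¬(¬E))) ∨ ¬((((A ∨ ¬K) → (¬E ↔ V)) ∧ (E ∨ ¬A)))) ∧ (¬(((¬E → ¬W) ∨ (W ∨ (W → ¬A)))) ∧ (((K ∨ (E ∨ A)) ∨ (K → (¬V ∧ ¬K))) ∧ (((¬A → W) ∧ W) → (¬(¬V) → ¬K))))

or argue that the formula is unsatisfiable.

The conjunct ¬(((¬E → ¬W) ∨ (W ∨ (W → ¬A)))) is unsatisfiable on its own:
  W=F, A=F, E=F: evaluates to False.
  W=F, A=F, E=T: evaluates to False.
  W=F, A=T, E=F: evaluates to False.
  W=F, A=T, E=T: evaluates to False.
  W=T, A=F, E=F: evaluates to False.
  W=T, A=F, E=T: evaluates to False.
  W=T, A=T, E=F: evaluates to False.
  W=T, A=T, E=T: evaluates to False.
So the whole conjunction is unsatisfiable.

UNSATISFIABLE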